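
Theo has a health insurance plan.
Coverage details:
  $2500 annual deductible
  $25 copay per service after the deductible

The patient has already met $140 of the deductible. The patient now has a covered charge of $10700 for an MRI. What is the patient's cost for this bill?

$140 of the $2500 deductible is already met, leaving $2360.
The remaining $8340 (= $10700 − $2360) moves to the copay.
Copay on this service: $25.
So the patient owes $2360 + $25 = $2385.

$2385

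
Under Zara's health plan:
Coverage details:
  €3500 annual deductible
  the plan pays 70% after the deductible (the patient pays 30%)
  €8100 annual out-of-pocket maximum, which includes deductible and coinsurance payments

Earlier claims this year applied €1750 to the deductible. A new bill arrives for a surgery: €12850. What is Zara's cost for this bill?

€5080

Remaining deductible: €3500 − €1750 = €1750.
After the €1750 deductible portion, €12850 − €1750 = €11100 is subject to coinsurance.
30% of €11100 = €3330 falls to the patient.
Patient responsibility before any cap: €1750 + €3330 = €5080.
Cumulative spending €1750 + €5080 = €6830 stays under the €8100 maximum.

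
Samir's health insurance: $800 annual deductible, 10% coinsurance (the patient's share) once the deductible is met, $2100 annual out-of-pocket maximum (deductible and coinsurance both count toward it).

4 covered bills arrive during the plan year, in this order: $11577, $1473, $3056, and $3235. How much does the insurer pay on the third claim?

Claim 1 — $11577: $800 to deductible, leaving $10777; coinsurance $10777 × 10% = $1077.70. Patient pays $1877.70; OOP now $1877.70. Plan pays $11577 − $1877.70 = $9699.30.
Claim 2 — $1473: 10% coinsurance on $1473 = $147.30. Patient owes $147.30 (running OOP $2025). Plan pays $1473 − $147.30 = $1325.70.
Claim 3 — $3056: deductible met; 10% of $3056 = $305.60. Adding that to $2025 gives $2330.60, past the $2100 cap; patient pays only $2100 − $2025 = $75. Plan pays $3056 − $75 = $2981.

$2981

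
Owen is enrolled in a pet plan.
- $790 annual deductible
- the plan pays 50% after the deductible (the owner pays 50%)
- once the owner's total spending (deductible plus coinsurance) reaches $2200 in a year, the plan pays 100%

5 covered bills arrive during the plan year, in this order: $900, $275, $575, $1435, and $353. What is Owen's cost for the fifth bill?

$176.50

Claim 1 — $900: $790 to deductible, leaving $110; coinsurance $110 × 50% = $55. Owner pays $845; OOP now $845.
Claim 2 — $275: deductible met; 50% of $275 = $137.50. Cost to owner: $137.50. OOP to date $982.50.
Claim 3 — $575: deductible already satisfied, so owner's share is 50% × $575 = $287.50. Owner owes $287.50 (running OOP $1270).
Claim 4 — $1435: deductible met; 50% of $1435 = $717.50. Owner pays $717.50; OOP now $1987.50.
Claim 5 — $353: deductible met; 50% of $353 = $176.50. Owner owes $176.50 (running OOP $2164).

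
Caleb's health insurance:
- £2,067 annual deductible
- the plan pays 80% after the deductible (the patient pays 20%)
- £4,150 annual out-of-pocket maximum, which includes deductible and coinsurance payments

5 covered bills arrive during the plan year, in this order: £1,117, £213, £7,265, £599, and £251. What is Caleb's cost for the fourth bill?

£119.80

#1 (£1,117): fully absorbed by the deductible. Patient owes £1,117 (running OOP £1,117).
#2 (£213): fully absorbed by the deductible. Cost to patient: £213. OOP to date £1,330.
#3 (£7,265): deductible takes £737, £6,528 remains; 20% of £6,528 = £1,305.60. Patient owes £2,042.60 (running OOP £3,372.60).
#4 (£599): deductible already satisfied, so patient's share is 20% × £599 = £119.80. Patient owes £119.80 (running OOP £3,492.40).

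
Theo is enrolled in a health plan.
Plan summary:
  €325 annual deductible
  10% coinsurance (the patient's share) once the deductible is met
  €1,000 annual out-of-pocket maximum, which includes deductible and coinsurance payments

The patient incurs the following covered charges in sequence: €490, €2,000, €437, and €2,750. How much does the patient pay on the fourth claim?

Bill 1, €490: €325 finishes the deductible; €165 goes to coinsurance; patient's 10% is €16.50. Patient pays €341.50; OOP now €341.50.
Bill 2, €2,000: deductible already satisfied, so patient's share is 10% × €2,000 = €200. Patient owes €200 (running OOP €541.50).
Bill 3, €437: deductible met; 10% of €437 = €43.70. Cost to patient: €43.70. OOP to date €585.20.
Bill 4, €2,750: deductible met; 10% of €2,750 = €275. Patient pays €275; OOP now €860.20.

€275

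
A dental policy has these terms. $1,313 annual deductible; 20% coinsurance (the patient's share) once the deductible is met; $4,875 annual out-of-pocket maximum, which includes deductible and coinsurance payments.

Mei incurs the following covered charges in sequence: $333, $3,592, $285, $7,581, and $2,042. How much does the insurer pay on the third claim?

$228

Bill 1, $333: fully absorbed by the deductible. Cost to patient: $333. OOP to date $333. Plan pays $333 − $333 = $0.
Bill 2, $3,592: $980 to deductible, leaving $2,612; coinsurance $2,612 × 20% = $522.40. Patient pays $1,502.40; OOP now $1,835.40. Insurer: $3,592 − $1,502.40 = $2,089.60.
Bill 3, $285: 20% coinsurance on $285 = $57. Patient owes $57 (running OOP $1,892.40). Plan pays $285 − $57 = $228.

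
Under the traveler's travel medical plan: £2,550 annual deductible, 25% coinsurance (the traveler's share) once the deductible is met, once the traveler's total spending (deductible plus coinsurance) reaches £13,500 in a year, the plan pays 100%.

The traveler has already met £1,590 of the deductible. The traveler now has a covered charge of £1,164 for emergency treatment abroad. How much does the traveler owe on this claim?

Deductible still to meet: £2,550 − £1,590 = £960.
After the £960 deductible portion, £1,164 − £960 = £204 is subject to coinsurance.
Coinsurance: £204 × 25% = £51.
That puts the traveler's cost at £960 + £51 = £1,011 before any cap.
Total out-of-pocket so far would be £1,590 + £1,011 = £2,601, below the £13,500 cap — no reduction.

£1,011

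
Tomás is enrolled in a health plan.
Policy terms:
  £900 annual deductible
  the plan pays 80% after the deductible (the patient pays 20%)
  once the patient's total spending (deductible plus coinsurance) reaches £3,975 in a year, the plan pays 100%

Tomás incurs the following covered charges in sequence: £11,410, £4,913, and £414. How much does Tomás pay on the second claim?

Claim 1 — £11,410: £900 finishes the deductible; £10,510 goes to coinsurance; 20% of £10,510 = £2,102. Patient pays £3,002; OOP now £3,002.
Claim 2 — £4,913: 20% coinsurance on £4,913 = £982.60. OOP would hit £3,984.60 > £3,975, so the cap limits the patient to £3,975 − £3,002 = £973.

£973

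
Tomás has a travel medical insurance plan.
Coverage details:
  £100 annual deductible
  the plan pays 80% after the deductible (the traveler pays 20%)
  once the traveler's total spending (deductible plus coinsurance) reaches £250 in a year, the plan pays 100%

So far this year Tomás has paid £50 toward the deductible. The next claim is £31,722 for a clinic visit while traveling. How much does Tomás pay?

Remaining deductible: £100 − £50 = £50.
After the £50 deductible portion, £31,722 − £50 = £31,672 is subject to coinsurance.
Traveler's 20% share of £31,672 is £6,334.40.
So the traveler owes £50 + £6,334.40 = £6,384.40 before any cap.
Year-to-date out-of-pocket would reach £50 + £6,384.40 = £6,434.40, above the £250 maximum, so the traveler pays only £250 − £50 = £200.

£200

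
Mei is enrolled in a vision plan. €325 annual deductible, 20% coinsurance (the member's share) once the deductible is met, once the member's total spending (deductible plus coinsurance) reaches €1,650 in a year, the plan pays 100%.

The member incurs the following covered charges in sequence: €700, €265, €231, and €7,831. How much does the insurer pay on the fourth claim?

€6,680.20

Claim 1 — €700: deductible takes €325, €375 remains; 20% of €375 = €75. Member owes €400 (running OOP €400). Insurer: €700 − €400 = €300.
Claim 2 — €265: deductible already satisfied, so member's share is 20% × €265 = €53. Member owes €53 (running OOP €453). Insurer: €265 − €53 = €212.
Claim 3 — €231: deductible already satisfied, so member's share is 20% × €231 = €46.20. Cost to member: €46.20. OOP to date €499.20. Plan pays €231 − €46.20 = €184.80.
Claim 4 — €7,831: deductible already satisfied, so member's share is 20% × €7,831 = €1,566.20. Adding that to €499.20 gives €2,065.40, past the €1,650 cap; member pays only €1,650 − €499.20 = €1,150.80. Insurer: €7,831 − €1,150.80 = €6,680.20.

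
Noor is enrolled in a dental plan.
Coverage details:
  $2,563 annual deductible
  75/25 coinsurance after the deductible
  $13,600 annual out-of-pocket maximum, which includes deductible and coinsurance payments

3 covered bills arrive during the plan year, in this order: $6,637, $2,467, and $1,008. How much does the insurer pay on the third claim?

$756

#1 ($6,637): deductible takes $2,563, $4,074 remains; coinsurance $4,074 × 25% = $1,018.50. Patient owes $3,581.50 (running OOP $3,581.50). Insurer: $6,637 − $3,581.50 = $3,055.50.
#2 ($2,467): deductible already satisfied, so patient's share is 25% × $2,467 = $616.75. Cost to patient: $616.75. OOP to date $4,198.25. Insurer: $2,467 − $616.75 = $1,850.25.
#3 ($1,008): 25% coinsurance on $1,008 = $252. Cost to patient: $252. OOP to date $4,450.25. Insurer: $1,008 − $252 = $756.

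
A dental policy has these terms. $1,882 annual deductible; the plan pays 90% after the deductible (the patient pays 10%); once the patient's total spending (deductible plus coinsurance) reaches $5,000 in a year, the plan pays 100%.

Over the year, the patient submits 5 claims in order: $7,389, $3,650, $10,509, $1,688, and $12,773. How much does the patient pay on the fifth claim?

$982.60

#1 ($7,389): $1,882 finishes the deductible; $5,507 goes to coinsurance; patient's 10% is $550.70. Patient pays $2,432.70; OOP now $2,432.70.
#2 ($3,650): deductible met; 10% of $3,650 = $365. Patient owes $365 (running OOP $2,797.70).
#3 ($10,509): deductible met; 10% of $10,509 = $1,050.90. Patient pays $1,050.90; OOP now $3,848.60.
#4 ($1,688): deductible already satisfied, so patient's share is 10% × $1,688 = $168.80. Patient owes $168.80 (running OOP $4,017.40).
#5 ($12,773): deductible met; 10% of $12,773 = $1,277.30. OOP would hit $5,294.70 > $5,000, so the cap limits the patient to $5,000 − $4,017.40 = $982.60.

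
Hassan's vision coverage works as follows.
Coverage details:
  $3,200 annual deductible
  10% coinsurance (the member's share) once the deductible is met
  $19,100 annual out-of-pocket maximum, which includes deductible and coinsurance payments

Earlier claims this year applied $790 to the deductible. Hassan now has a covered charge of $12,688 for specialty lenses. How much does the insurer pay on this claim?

Remaining deductible: $3,200 − $790 = $2,410.
After the $2,410 deductible portion, $12,688 − $2,410 = $10,278 is subject to coinsurance.
Member's 10% share of $10,278 is $1,027.80.
Member responsibility before any cap: $2,410 + $1,027.80 = $3,437.80.
Total out-of-pocket so far would be $790 + $3,437.80 = $4,227.80, below the $19,100 cap — no reduction.
The insurer covers the remainder: $12,688 − $3,437.80 = $9,250.20.

$9,250.20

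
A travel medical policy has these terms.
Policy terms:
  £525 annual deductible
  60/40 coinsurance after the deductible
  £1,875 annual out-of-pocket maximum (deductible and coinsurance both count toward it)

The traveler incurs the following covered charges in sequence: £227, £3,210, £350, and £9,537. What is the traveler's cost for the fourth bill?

£45.20

Bill 1, £227: all of it applies to the deductible. Traveler pays £227; OOP now £227.
Bill 2, £3,210: £298 finishes the deductible; £2,912 goes to coinsurance; traveler's 40% is £1,164.80. Traveler owes £1,462.80 (running OOP £1,689.80).
Bill 3, £350: deductible met; 40% of £350 = £140. Cost to traveler: £140. OOP to date £1,829.80.
Bill 4, £9,537: deductible met; 40% of £9,537 = £3,814.80. That would push OOP to £5,644.60, over the £1,875 cap, so traveler pays £1,875 − £1,829.80 = £45.20.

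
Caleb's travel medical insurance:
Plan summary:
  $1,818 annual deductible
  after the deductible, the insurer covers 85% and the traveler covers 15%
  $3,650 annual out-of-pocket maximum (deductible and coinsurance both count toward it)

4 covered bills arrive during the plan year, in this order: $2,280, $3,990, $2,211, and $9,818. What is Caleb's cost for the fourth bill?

Claim 1 — $2,280: $1,818 to deductible, leaving $462; traveler's 15% is $69.30. Traveler pays $1,887.30; OOP now $1,887.30.
Claim 2 — $3,990: 15% coinsurance on $3,990 = $598.50. Traveler owes $598.50 (running OOP $2,485.80).
Claim 3 — $2,211: deductible met; 15% of $2,211 = $331.65. Traveler owes $331.65 (running OOP $2,817.45).
Claim 4 — $9,818: 15% coinsurance on $9,818 = $1,472.70. That would push OOP to $4,290.15, over the $3,650 cap, so traveler pays $3,650 − $2,817.45 = $832.55.

$832.55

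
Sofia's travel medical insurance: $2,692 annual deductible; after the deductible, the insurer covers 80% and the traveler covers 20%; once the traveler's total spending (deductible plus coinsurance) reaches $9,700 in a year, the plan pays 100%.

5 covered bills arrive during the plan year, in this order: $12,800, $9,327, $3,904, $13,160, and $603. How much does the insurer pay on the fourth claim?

Bill 1, $12,800: deductible takes $2,692, $10,108 remains; traveler's 20% is $2,021.60. Traveler owes $4,713.60 (running OOP $4,713.60). Plan pays $12,800 − $4,713.60 = $8,086.40.
Bill 2, $9,327: 20% coinsurance on $9,327 = $1,865.40. Cost to traveler: $1,865.40. OOP to date $6,579. Plan pays $9,327 − $1,865.40 = $7,461.60.
Bill 3, $3,904: deductible met; 20% of $3,904 = $780.80. Traveler pays $780.80; OOP now $7,359.80. Insurer: $3,904 − $780.80 = $3,123.20.
Bill 4, $13,160: deductible met; 20% of $13,160 = $2,632. That would push OOP to $9,991.80, over the $9,700 cap, so traveler pays $9,700 − $7,359.80 = $2,340.20. Insurer: $13,160 − $2,340.20 = $10,819.80.

$10,819.80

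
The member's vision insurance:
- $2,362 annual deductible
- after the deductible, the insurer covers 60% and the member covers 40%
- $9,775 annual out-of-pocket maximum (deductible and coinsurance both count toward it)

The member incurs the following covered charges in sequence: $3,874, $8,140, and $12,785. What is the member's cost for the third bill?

Claim 1 ($3,874): $2,362 to deductible, leaving $1,512; 40% of $1,512 = $604.80. Cost to member: $2,966.80. OOP to date $2,966.80.
Claim 2 ($8,140): deductible met; 40% of $8,140 = $3,256. Cost to member: $3,256. OOP to date $6,222.80.
Claim 3 ($12,785): deductible met; 40% of $12,785 = $5,114. Adding that to $6,222.80 gives $11,336.80, past the $9,775 cap; member pays only $9,775 − $6,222.80 = $3,552.20.

$3,552.20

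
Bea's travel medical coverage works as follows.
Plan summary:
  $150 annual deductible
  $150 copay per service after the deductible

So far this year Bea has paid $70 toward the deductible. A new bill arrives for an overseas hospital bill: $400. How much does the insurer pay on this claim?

Remaining deductible: $150 − $70 = $80.
After the $80 deductible portion, $400 − $80 = $320 is subject to the copay.
Copay on this service: $150.
So the traveler owes $80 + $150 = $230.
Insurer pays the balance: $400 − $230 = $170.

$170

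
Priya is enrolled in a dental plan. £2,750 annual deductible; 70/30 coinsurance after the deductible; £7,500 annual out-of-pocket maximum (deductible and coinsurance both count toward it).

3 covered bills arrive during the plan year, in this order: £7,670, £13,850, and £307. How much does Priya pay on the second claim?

£3,274

#1 (£7,670): £2,750 to deductible, leaving £4,920; 30% of £4,920 = £1,476. Patient pays £4,226; OOP now £4,226.
#2 (£13,850): deductible already satisfied, so patient's share is 30% × £13,850 = £4,155. OOP would hit £8,381 > £7,500, so the cap limits the patient to £7,500 − £4,226 = £3,274.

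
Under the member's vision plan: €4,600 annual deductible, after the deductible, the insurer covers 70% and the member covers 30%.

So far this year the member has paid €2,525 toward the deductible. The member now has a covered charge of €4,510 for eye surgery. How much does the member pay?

Deductible still to meet: €4,600 − €2,525 = €2,075.
The remaining €2,435 (= €4,510 − €2,075) moves to coinsurance.
Member's 30% share of €2,435 is €730.50.
Member responsibility: €2,075 + €730.50 = €2,805.50.

€2,805.50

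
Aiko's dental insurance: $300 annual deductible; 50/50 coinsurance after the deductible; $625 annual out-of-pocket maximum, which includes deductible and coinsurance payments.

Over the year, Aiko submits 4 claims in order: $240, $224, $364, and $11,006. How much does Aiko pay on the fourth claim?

$61

Bill 1, $240: entire amount goes to the deductible. Cost to patient: $240. OOP to date $240.
Bill 2, $224: $60 finishes the deductible; $164 goes to coinsurance; patient's 50% is $82. Cost to patient: $142. OOP to date $382.
Bill 3, $364: 50% coinsurance on $364 = $182. Patient pays $182; OOP now $564.
Bill 4, $11,006: deductible already satisfied, so patient's share is 50% × $11,006 = $5,503. That would push OOP to $6,067, over the $625 cap, so patient pays $625 − $564 = $61.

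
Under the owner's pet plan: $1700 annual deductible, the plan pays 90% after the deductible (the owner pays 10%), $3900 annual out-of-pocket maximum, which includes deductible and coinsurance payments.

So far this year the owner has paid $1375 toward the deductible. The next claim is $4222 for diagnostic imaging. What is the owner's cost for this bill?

Deductible still to meet: $1700 − $1375 = $325.
That leaves $4222 − $325 = $3897 for coinsurance.
10% of $3897 = $389.70 falls to the owner.
Owner responsibility before any cap: $325 + $389.70 = $714.70.
Total out-of-pocket so far would be $1375 + $714.70 = $2089.70, below the $3900 cap — no reduction.

$714.70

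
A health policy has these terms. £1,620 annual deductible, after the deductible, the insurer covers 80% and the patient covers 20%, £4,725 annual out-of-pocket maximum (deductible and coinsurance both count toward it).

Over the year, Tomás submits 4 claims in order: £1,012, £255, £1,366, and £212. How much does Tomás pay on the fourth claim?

£42.40

Claim 1 (£1,012): all of it applies to the deductible. Patient pays £1,012; OOP now £1,012.
Claim 2 (£255): fully absorbed by the deductible. Patient owes £255 (running OOP £1,267).
Claim 3 (£1,366): £353 to deductible, leaving £1,013; patient's 20% is £202.60. Patient owes £555.60 (running OOP £1,822.60).
Claim 4 (£212): 20% coinsurance on £212 = £42.40. Cost to patient: £42.40. OOP to date £1,865.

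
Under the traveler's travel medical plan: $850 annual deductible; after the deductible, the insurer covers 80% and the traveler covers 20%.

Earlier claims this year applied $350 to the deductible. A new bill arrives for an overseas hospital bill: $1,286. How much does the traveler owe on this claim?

Remaining deductible: $850 − $350 = $500.
After the $500 deductible portion, $1,286 − $500 = $786 is subject to coinsurance.
Traveler's 20% share of $786 is $157.20.
That puts the traveler's cost at $500 + $157.20 = $657.20.

$657.20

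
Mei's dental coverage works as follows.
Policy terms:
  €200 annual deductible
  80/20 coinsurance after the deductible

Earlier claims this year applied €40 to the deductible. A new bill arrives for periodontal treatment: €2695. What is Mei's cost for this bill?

Remaining deductible: €200 − €40 = €160.
The remaining €2535 (= €2695 − €160) moves to coinsurance.
20% of €2535 = €507 falls to the patient.
That puts the patient's cost at €160 + €507 = €667.

€667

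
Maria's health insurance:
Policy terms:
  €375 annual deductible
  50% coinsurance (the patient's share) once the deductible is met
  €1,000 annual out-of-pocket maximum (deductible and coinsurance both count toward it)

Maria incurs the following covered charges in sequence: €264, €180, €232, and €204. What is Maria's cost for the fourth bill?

€102

#1 (€264): all of it applies to the deductible. Patient pays €264; OOP now €264.
#2 (€180): deductible takes €111, €69 remains; 50% of €69 = €34.50. Patient pays €145.50; OOP now €409.50.
#3 (€232): deductible already satisfied, so patient's share is 50% × €232 = €116. Patient pays €116; OOP now €525.50.
#4 (€204): 50% coinsurance on €204 = €102. Cost to patient: €102. OOP to date €627.50.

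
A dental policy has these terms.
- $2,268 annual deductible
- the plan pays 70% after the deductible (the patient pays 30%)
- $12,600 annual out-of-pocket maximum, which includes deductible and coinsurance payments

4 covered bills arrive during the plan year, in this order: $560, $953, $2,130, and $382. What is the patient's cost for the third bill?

$1,167.50

Claim 1 — $560: all of it applies to the deductible. Patient pays $560; OOP now $560.
Claim 2 — $953: entire amount goes to the deductible. Cost to patient: $953. OOP to date $1,513.
Claim 3 — $2,130: deductible takes $755, $1,375 remains; patient's 30% is $412.50. Patient owes $1,167.50 (running OOP $2,680.50).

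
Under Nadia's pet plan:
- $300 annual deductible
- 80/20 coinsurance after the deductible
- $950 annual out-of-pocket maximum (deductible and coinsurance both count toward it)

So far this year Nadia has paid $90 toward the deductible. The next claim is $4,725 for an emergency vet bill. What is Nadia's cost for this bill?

$860

Deductible still to meet: $300 − $90 = $210.
That leaves $4,725 − $210 = $4,515 for coinsurance.
Coinsurance: $4,515 × 20% = $903.
That puts the owner's cost at $210 + $903 = $1,113 before any cap.
Year-to-date out-of-pocket would reach $90 + $1,113 = $1,203, above the $950 maximum, so the owner pays only $950 − $90 = $860.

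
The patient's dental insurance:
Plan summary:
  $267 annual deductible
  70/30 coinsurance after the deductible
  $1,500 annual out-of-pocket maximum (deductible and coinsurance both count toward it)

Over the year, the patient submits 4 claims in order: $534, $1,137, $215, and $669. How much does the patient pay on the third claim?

#1 ($534): $267 to deductible, leaving $267; 30% of $267 = $80.10. Cost to patient: $347.10. OOP to date $347.10.
#2 ($1,137): deductible already satisfied, so patient's share is 30% × $1,137 = $341.10. Cost to patient: $341.10. OOP to date $688.20.
#3 ($215): deductible already satisfied, so patient's share is 30% × $215 = $64.50. Patient owes $64.50 (running OOP $752.70).

$64.50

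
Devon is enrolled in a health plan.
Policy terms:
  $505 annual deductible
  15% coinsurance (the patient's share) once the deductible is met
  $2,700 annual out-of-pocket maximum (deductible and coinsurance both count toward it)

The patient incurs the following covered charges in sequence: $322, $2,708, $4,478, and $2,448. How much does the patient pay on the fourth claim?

$367.20

Claim 1 ($322): all of it applies to the deductible. Cost to patient: $322. OOP to date $322.
Claim 2 ($2,708): $183 to deductible, leaving $2,525; 15% of $2,525 = $378.75. Patient owes $561.75 (running OOP $883.75).
Claim 3 ($4,478): deductible met; 15% of $4,478 = $671.70. Patient owes $671.70 (running OOP $1,555.45).
Claim 4 ($2,448): 15% coinsurance on $2,448 = $367.20. Patient owes $367.20 (running OOP $1,922.65).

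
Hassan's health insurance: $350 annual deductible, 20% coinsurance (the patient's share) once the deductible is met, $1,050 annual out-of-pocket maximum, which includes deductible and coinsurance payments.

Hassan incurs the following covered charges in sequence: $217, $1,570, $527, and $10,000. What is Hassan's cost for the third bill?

$105.40

#1 ($217): fully absorbed by the deductible. Patient pays $217; OOP now $217.
#2 ($1,570): $133 to deductible, leaving $1,437; coinsurance $1,437 × 20% = $287.40. Patient owes $420.40 (running OOP $637.40).
#3 ($527): deductible already satisfied, so patient's share is 20% × $527 = $105.40. Patient pays $105.40; OOP now $742.80.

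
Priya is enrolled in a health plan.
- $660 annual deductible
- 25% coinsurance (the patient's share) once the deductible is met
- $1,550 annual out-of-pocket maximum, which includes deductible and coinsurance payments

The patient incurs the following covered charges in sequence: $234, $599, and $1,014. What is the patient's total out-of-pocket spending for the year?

$956.75

#1 ($234): all of it applies to the deductible. Patient owes $234 (running OOP $234).
#2 ($599): $426 finishes the deductible; $173 goes to coinsurance; coinsurance $173 × 25% = $43.25. Patient owes $469.25 (running OOP $703.25).
#3 ($1,014): deductible met; 25% of $1,014 = $253.50. Cost to patient: $253.50. OOP to date $956.75.
Summing the patient's payments: $234 + $469.25 + $253.50 = $956.75.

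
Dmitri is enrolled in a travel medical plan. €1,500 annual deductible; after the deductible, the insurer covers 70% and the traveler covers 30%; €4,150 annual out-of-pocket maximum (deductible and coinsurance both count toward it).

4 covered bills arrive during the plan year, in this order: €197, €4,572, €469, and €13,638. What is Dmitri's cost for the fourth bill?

€1,528.60

Claim 1 (€197): fully absorbed by the deductible. Cost to traveler: €197. OOP to date €197.
Claim 2 (€4,572): deductible takes €1,303, €3,269 remains; coinsurance €3,269 × 30% = €980.70. Cost to traveler: €2,283.70. OOP to date €2,480.70.
Claim 3 (€469): 30% coinsurance on €469 = €140.70. Traveler pays €140.70; OOP now €2,621.40.
Claim 4 (€13,638): deductible met; 30% of €13,638 = €4,091.40. That would push OOP to €6,712.80, over the €4,150 cap, so traveler pays €4,150 − €2,621.40 = €1,528.60.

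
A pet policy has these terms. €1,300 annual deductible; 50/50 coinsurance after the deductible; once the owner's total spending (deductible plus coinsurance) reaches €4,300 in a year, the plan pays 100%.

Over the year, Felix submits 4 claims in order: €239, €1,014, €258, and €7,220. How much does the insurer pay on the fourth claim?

Claim 1 (€239): fully absorbed by the deductible. Cost to owner: €239. OOP to date €239. Insurer: €239 − €239 = €0.
Claim 2 (€1,014): all of it applies to the deductible. Cost to owner: €1,014. OOP to date €1,253. Insurer: €1,014 − €1,014 = €0.
Claim 3 (€258): deductible takes €47, €211 remains; owner's 50% is €105.50. Owner owes €152.50 (running OOP €1,405.50). Insurer: €258 − €152.50 = €105.50.
Claim 4 (€7,220): deductible met; 50% of €7,220 = €3,610. OOP would hit €5,015.50 > €4,300, so the cap limits the owner to €4,300 − €1,405.50 = €2,894.50. Plan pays €7,220 − €2,894.50 = €4,325.50.

€4,325.50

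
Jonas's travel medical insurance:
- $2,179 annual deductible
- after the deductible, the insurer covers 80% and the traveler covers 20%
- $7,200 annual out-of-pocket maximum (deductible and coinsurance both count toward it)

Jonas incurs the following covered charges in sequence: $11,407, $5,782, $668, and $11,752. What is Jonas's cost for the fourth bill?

$1,885.40

Claim 1 — $11,407: $2,179 to deductible, leaving $9,228; coinsurance $9,228 × 20% = $1,845.60. Traveler owes $4,024.60 (running OOP $4,024.60).
Claim 2 — $5,782: 20% coinsurance on $5,782 = $1,156.40. Cost to traveler: $1,156.40. OOP to date $5,181.
Claim 3 — $668: deductible met; 20% of $668 = $133.60. Traveler owes $133.60 (running OOP $5,314.60).
Claim 4 — $11,752: deductible met; 20% of $11,752 = $2,350.40. OOP would hit $7,665 > $7,200, so the cap limits the traveler to $7,200 − $5,314.60 = $1,885.40.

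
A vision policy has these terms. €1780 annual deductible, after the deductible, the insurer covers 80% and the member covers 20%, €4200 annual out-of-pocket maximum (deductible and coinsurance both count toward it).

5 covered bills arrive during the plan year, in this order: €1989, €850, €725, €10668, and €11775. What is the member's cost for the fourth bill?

Bill 1, €1989: €1780 to deductible, leaving €209; 20% of €209 = €41.80. Cost to member: €1821.80. OOP to date €1821.80.
Bill 2, €850: 20% coinsurance on €850 = €170. Member owes €170 (running OOP €1991.80).
Bill 3, €725: deductible met; 20% of €725 = €145. Member owes €145 (running OOP €2136.80).
Bill 4, €10668: 20% coinsurance on €10668 = €2133.60. OOP would hit €4270.40 > €4200, so the cap limits the member to €4200 − €2136.80 = €2063.20.

€2063.20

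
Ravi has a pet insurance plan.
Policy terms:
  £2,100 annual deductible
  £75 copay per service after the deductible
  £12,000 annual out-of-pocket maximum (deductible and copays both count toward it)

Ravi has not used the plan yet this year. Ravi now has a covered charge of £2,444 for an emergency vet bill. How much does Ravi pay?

Deductible not yet touched, so the first £2,100 of the bill goes to the deductible.
That leaves £2,444 − £2,100 = £344 for the copay.
Copay on this service: £75.
So the owner owes £2,100 + £75 = £2,175 before any cap.
Total out-of-pocket so far would be £0 + £2,175 = £2,175, below the £12,000 cap — no reduction.

£2,175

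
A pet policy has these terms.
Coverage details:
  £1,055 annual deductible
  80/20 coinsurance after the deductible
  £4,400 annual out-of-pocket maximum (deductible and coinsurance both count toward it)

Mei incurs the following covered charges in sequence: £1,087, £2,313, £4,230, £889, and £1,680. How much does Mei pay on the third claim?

£846

#1 (£1,087): deductible takes £1,055, £32 remains; 20% of £32 = £6.40. Owner pays £1,061.40; OOP now £1,061.40.
#2 (£2,313): 20% coinsurance on £2,313 = £462.60. Cost to owner: £462.60. OOP to date £1,524.
#3 (£4,230): 20% coinsurance on £4,230 = £846. Cost to owner: £846. OOP to date £2,370.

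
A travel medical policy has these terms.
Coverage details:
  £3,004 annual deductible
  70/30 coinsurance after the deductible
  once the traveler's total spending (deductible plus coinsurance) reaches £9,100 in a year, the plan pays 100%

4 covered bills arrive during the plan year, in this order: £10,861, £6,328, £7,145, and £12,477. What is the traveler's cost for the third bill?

#1 (£10,861): £3,004 to deductible, leaving £7,857; traveler's 30% is £2,357.10. Traveler pays £5,361.10; OOP now £5,361.10.
#2 (£6,328): 30% coinsurance on £6,328 = £1,898.40. Traveler owes £1,898.40 (running OOP £7,259.50).
#3 (£7,145): deductible already satisfied, so traveler's share is 30% × £7,145 = £2,143.50. That would push OOP to £9,403, over the £9,100 cap, so traveler pays £9,100 − £7,259.50 = £1,840.50.

£1,840.50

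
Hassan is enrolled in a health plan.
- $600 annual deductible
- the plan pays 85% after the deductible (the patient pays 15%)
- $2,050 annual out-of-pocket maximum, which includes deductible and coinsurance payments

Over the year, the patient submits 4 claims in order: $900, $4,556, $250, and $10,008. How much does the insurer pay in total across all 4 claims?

$13,664

#1 ($900): $600 to deductible, leaving $300; 15% of $300 = $45. Patient owes $645 (running OOP $645). Plan pays $900 − $645 = $255.
#2 ($4,556): deductible already satisfied, so patient's share is 15% × $4,556 = $683.40. Patient owes $683.40 (running OOP $1,328.40). Plan pays $4,556 − $683.40 = $3,872.60.
#3 ($250): deductible met; 15% of $250 = $37.50. Patient owes $37.50 (running OOP $1,365.90). Plan pays $250 − $37.50 = $212.50.
#4 ($10,008): deductible already satisfied, so patient's share is 15% × $10,008 = $1,501.20. Adding that to $1,365.90 gives $2,867.10, past the $2,050 cap; patient pays only $2,050 − $1,365.90 = $684.10. Insurer: $10,008 − $684.10 = $9,323.90.
Insurer total = bills − patient's total = $15,714 − $2,050 = $13,664.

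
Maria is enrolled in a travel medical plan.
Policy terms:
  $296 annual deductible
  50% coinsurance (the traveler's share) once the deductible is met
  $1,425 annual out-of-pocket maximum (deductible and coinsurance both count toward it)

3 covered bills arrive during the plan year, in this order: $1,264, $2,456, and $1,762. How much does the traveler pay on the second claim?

$645

Claim 1 ($1,264): deductible takes $296, $968 remains; traveler's 50% is $484. Traveler pays $780; OOP now $780.
Claim 2 ($2,456): 50% coinsurance on $2,456 = $1,228. OOP would hit $2,008 > $1,425, so the cap limits the traveler to $1,425 − $780 = $645.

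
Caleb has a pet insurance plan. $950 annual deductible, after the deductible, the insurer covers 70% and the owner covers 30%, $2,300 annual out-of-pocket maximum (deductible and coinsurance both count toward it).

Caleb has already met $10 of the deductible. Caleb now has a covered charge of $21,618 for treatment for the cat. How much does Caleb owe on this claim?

$2,290

Deductible still to meet: $950 − $10 = $940.
That leaves $21,618 − $940 = $20,678 for coinsurance.
Coinsurance: $20,678 × 30% = $6,203.40.
Owner responsibility before any cap: $940 + $6,203.40 = $7,143.40.
Year-to-date out-of-pocket would reach $10 + $7,143.40 = $7,153.40, above the $2,300 maximum, so the owner pays only $2,300 − $10 = $2,290.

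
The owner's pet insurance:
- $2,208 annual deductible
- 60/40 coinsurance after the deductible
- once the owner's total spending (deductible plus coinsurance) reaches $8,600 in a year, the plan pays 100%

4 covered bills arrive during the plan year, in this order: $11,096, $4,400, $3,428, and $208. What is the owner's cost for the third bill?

Claim 1 — $11,096: $2,208 to deductible, leaving $8,888; coinsurance $8,888 × 40% = $3,555.20. Owner owes $5,763.20 (running OOP $5,763.20).
Claim 2 — $4,400: deductible already satisfied, so owner's share is 40% × $4,400 = $1,760. Cost to owner: $1,760. OOP to date $7,523.20.
Claim 3 — $3,428: deductible met; 40% of $3,428 = $1,371.20. That would push OOP to $8,894.40, over the $8,600 cap, so owner pays $8,600 − $7,523.20 = $1,076.80.

$1,076.80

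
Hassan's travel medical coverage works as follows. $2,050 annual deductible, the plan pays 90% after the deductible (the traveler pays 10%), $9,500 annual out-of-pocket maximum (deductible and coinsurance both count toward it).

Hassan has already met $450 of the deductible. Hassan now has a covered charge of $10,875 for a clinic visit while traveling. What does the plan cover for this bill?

$8,347.50

$450 of the $2,050 deductible is already met, leaving $1,600.
The remaining $9,275 (= $10,875 − $1,600) moves to coinsurance.
10% of $9,275 = $927.50 falls to the traveler.
Traveler responsibility before any cap: $1,600 + $927.50 = $2,527.50.
Total out-of-pocket so far would be $450 + $2,527.50 = $2,977.50, below the $9,500 cap — no reduction.
Insurer pays the balance: $10,875 − $2,527.50 = $8,347.50.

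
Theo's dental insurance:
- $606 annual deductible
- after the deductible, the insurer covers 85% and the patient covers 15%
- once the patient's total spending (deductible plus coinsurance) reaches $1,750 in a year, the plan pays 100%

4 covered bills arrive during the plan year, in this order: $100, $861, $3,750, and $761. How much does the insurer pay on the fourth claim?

$646.85

Claim 1 — $100: fully absorbed by the deductible. Patient owes $100 (running OOP $100). Plan pays $100 − $100 = $0.
Claim 2 — $861: $506 to deductible, leaving $355; patient's 15% is $53.25. Cost to patient: $559.25. OOP to date $659.25. Insurer: $861 − $559.25 = $301.75.
Claim 3 — $3,750: 15% coinsurance on $3,750 = $562.50. Cost to patient: $562.50. OOP to date $1,221.75. Plan pays $3,750 − $562.50 = $3,187.50.
Claim 4 — $761: 15% coinsurance on $761 = $114.15. Patient owes $114.15 (running OOP $1,335.90). Insurer: $761 − $114.15 = $646.85.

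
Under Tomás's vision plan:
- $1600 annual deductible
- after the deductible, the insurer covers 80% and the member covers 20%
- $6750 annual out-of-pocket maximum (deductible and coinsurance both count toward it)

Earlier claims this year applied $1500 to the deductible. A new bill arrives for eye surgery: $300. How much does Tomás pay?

$140

$1500 of the $1600 deductible is already met, leaving $100.
The remaining $200 (= $300 − $100) moves to coinsurance.
Coinsurance: $200 × 20% = $40.
That puts the member's cost at $100 + $40 = $140 before any cap.
Cumulative spending $1500 + $140 = $1640 stays under the $6750 maximum.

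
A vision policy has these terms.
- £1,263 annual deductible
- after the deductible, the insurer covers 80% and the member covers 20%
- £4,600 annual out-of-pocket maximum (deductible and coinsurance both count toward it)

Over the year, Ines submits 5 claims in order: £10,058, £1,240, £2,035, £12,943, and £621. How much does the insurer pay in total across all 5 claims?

£22,297

#1 (£10,058): £1,263 to deductible, leaving £8,795; coinsurance £8,795 × 20% = £1,759. Cost to member: £3,022. OOP to date £3,022. Plan pays £10,058 − £3,022 = £7,036.
#2 (£1,240): deductible already satisfied, so member's share is 20% × £1,240 = £248. Member pays £248; OOP now £3,270. Plan pays £1,240 − £248 = £992.
#3 (£2,035): 20% coinsurance on £2,035 = £407. Member owes £407 (running OOP £3,677). Insurer: £2,035 − £407 = £1,628.
#4 (£12,943): deductible met; 20% of £12,943 = £2,588.60. Adding that to £3,677 gives £6,265.60, past the £4,600 cap; member pays only £4,600 − £3,677 = £923. Insurer: £12,943 − £923 = £12,020.
#5 (£621): deductible already satisfied, so member's share is 20% × £621 = £124.20. OOP would hit £4,724.20 > £4,600, so the cap limits the member to £4,600 − £4,600 = £0. Plan pays £621 − £0 = £621.
Insurer total = bills − member's total = £26,897 − £4,600 = £22,297.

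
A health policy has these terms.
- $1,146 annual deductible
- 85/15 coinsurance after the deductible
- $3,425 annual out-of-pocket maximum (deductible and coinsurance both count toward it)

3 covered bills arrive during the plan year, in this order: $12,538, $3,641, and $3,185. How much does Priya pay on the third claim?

$24.05

Claim 1 ($12,538): $1,146 finishes the deductible; $11,392 goes to coinsurance; 15% of $11,392 = $1,708.80. Patient owes $2,854.80 (running OOP $2,854.80).
Claim 2 ($3,641): deductible already satisfied, so patient's share is 15% × $3,641 = $546.15. Patient owes $546.15 (running OOP $3,400.95).
Claim 3 ($3,185): deductible met; 15% of $3,185 = $477.75. OOP would hit $3,878.70 > $3,425, so the cap limits the patient to $3,425 − $3,400.95 = $24.05.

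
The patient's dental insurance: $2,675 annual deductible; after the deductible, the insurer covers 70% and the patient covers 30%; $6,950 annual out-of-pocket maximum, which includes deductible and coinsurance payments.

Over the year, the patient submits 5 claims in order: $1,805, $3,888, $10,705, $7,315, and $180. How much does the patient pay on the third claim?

$3,211.50

#1 ($1,805): all of it applies to the deductible. Patient owes $1,805 (running OOP $1,805).
#2 ($3,888): deductible takes $870, $3,018 remains; patient's 30% is $905.40. Cost to patient: $1,775.40. OOP to date $3,580.40.
#3 ($10,705): 30% coinsurance on $10,705 = $3,211.50. Patient owes $3,211.50 (running OOP $6,791.90).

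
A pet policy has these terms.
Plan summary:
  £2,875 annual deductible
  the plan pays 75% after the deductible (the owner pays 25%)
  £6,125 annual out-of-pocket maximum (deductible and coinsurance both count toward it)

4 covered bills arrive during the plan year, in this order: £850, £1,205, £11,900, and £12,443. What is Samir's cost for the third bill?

£3,590

Claim 1 (£850): entire amount goes to the deductible. Owner owes £850 (running OOP £850).
Claim 2 (£1,205): fully absorbed by the deductible. Cost to owner: £1,205. OOP to date £2,055.
Claim 3 (£11,900): £820 to deductible, leaving £11,080; coinsurance £11,080 × 25% = £2,770. Cost to owner: £3,590. OOP to date £5,645.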